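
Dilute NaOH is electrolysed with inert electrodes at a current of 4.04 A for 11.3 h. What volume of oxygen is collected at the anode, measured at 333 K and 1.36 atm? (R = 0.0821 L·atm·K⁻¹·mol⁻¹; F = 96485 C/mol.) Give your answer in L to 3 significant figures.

8.56 L

Q = It = 4.04 × 40680 = 1.643×10^5 C
Moles of electrons = 1.643×10^5 / 96485 = 1.703 mol
2H₂O → O₂ + 4H⁺ + 4e⁻, so n(O₂) = 1.703 / 4 = 0.4258 mol
V = nRT/P = 0.4258 × 0.0821 × 333 / 1.36 = 8.560 L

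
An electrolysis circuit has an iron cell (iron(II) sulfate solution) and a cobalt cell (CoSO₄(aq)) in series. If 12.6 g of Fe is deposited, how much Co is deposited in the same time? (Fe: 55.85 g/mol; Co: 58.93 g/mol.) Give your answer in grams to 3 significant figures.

13.3 g

n(Fe) = 12.6 / 55.85 = 0.2256 mol
Fe²⁺ + 2e⁻ → Fe, so n(e⁻) = 2 × 0.2256 = 0.4512 mol
The cells are in series, so the same charge (and hence the same n(e⁻) = 0.4512 mol) passes through both.
Co²⁺ + 2e⁻ → Co, so n(Co) = 0.4512 / 2 = 0.2256 mol
m(Co) = 0.2256 × 58.93 = 13.3 g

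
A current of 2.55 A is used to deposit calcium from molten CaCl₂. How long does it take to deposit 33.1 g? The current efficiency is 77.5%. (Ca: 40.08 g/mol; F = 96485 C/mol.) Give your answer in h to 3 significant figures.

22.4 h

n(Ca) = 33.1 / 40.08 = 0.8258 mol
Ca²⁺ + 2e⁻ → Ca, so n(e⁻) = 2 × 0.8258 = 1.652 mol
Q = 1.652 × 96485 / 0.775 = 2.057×10^5 C
t = Q / I = 2.057×10^5 / 2.55 = 80670 s = 22.4 h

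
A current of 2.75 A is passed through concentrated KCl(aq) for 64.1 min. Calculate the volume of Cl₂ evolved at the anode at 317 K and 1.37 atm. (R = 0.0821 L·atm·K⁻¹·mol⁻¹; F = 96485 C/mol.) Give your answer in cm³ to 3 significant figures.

Charge passed = 2.75 × 3846 = 10580 C
Moles of electrons = 10580 / 96485 = 0.1097 mol
2Cl⁻ → Cl₂ + 2e⁻, so n(Cl₂) = 0.1097 / 2 = 0.05485 mol
V = nRT/P = 0.05485 × 0.0821 × 317 / 1.37 = 1.042 L
= 1040 cm³

1040 cm³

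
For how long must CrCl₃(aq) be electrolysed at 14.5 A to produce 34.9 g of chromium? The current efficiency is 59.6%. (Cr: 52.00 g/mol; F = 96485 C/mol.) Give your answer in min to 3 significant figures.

375 min

n(Cr) = 34.9 / 52.00 = 0.6712 mol
Cr³⁺ + 3e⁻ → Cr, so n(e⁻) = 3 × 0.6712 = 2.014 mol
Q = 2.014 × 96485 / 0.596 = 3.260×10^5 C
t = Q / I = 3.260×10^5 / 14.5 = 22480 s = 375 min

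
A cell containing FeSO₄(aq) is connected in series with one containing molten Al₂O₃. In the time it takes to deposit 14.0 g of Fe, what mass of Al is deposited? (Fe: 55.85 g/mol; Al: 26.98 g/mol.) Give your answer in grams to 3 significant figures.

n(Fe) = 14.0 / 55.85 = 0.2507 mol
Fe²⁺ + 2e⁻ → Fe, so n(e⁻) = 2 × 0.2507 = 0.5014 mol
Since the cells are in series, n(e⁻) in the Al cell is also 0.5014 mol.
Al³⁺ + 3e⁻ → Al, so n(Al) = 0.5014 / 3 = 0.1671 mol
m(Al) = 0.1671 × 26.98 = 4.51 g

4.51 g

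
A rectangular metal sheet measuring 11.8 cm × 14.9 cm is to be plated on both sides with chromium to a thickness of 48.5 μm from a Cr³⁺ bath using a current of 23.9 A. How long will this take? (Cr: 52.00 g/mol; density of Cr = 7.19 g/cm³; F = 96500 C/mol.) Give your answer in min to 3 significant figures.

47.6 min

Plated area = 2 × 11.8 × 14.9 = 351.6 cm²
Volume = 351.6 × 48.5×10⁻⁴ cm = 1.705 cm³
m(Cr) = 1.705 × 7.19 = 12.26 g
n(Cr) = 12.26 / 52.00 = 0.2358 mol; n(e⁻) = 3 × 0.2358 = 0.7074 mol
Q = 0.7074 × 96500 = 68260 C
t = 68260 / 23.9 = 2856 s = 47.6 min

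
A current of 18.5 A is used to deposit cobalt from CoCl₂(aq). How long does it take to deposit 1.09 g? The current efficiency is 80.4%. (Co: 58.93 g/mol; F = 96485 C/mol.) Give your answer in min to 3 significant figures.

n(Co) = 1.09 / 58.93 = 0.01850 mol
Co²⁺ + 2e⁻ → Co, so n(e⁻) = 2 × 0.01850 = 0.03700 mol
Q = 0.03700 × 96485 / 0.804 = 4440 C
t = Q / I = 4440 / 18.5 = 240.0 s = 4.00 min

4.00 min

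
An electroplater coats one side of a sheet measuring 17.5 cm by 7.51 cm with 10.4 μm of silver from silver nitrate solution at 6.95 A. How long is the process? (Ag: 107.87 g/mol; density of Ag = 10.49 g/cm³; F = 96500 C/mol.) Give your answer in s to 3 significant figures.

185 s

Plated area = 17.5 × 7.51 = 131.4 cm²
Volume = 131.4 × 10.4×10⁻⁴ cm = 0.1367 cm³
m(Ag) = 0.1367 × 10.49 = 1.434 g
n(Ag) = 1.434 / 107.87 = 0.01329 mol; n(e⁻) = 0.01329 mol
Q = 0.01329 × 96500 = 1282 C
t = 1282 / 6.95 = 184.5 s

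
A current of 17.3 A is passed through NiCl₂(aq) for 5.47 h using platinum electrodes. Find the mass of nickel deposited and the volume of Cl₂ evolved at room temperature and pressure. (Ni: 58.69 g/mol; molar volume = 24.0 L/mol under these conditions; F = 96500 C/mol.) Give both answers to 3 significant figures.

104 g Ni; 42.4 L Cl₂

Q = 17.3 × 19692 = 3.407×10^5 C; n(e⁻) = 3.407×10^5 / 96500 = 3.531 mol
Cathode: Ni²⁺ + 2e⁻ → Ni → n(Ni) = 3.531/2 = 1.766 mol → 104 g
Anode: 2Cl⁻ → Cl₂ + 2e⁻ → n(Cl₂) = 3.531/2 = 1.766 mol → 42.4 L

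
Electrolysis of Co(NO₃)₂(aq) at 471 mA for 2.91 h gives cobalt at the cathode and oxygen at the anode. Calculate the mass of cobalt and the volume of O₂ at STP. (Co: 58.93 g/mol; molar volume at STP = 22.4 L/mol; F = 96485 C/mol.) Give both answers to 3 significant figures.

1.51 g Co; 0.286 L O₂

Q = 0.471 × 10476 = 4934 C; n(e⁻) = 4934 / 96485 = 0.05114 mol
Cathode: Co²⁺ + 2e⁻ → Co → n(Co) = 0.05114/2 = 0.02557 mol → 1.51 g
Anode: 2H₂O → O₂ + 4H⁺ + 4e⁻ → n(O₂) = 0.05114/4 = 0.01279 mol → 0.286 L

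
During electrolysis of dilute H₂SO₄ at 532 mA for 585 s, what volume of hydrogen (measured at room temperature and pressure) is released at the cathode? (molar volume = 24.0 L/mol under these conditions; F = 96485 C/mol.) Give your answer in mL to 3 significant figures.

38.7 mL

Charge passed = 0.532 × 585 = 311.2 C
n(e⁻) = Q/F = 311.2/96485 = 0.003225 mol
2H⁺ + 2e⁻ → H₂, so n(H₂) = 0.003225 / 2 = 0.001613 mol
V = 0.001613 × 24.0 = 0.03871 L
= 38.7 mL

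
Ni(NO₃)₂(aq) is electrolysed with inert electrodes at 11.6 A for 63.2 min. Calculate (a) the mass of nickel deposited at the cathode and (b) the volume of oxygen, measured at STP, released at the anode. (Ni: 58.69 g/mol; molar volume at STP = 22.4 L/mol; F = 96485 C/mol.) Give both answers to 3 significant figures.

13.4 g Ni; 2.55 L O₂

Q = 11.6 × 3792 = 43990 C; n(e⁻) = 43990 / 96485 = 0.4559 mol
Cathode: Ni²⁺ + 2e⁻ → Ni → n(Ni) = 0.4559/2 = 0.2280 mol → 13.4 g
Anode: 2H₂O → O₂ + 4H⁺ + 4e⁻ → n(O₂) = 0.4559/4 = 0.1140 mol → 2.55 L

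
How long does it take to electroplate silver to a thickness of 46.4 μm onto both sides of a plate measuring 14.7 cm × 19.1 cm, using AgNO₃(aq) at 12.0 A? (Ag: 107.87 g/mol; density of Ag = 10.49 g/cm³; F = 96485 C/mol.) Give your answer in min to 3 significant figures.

Plated area = 2 × 14.7 × 19.1 = 561.5 cm²
Volume = 561.5 × 46.4×10⁻⁴ cm = 2.605 cm³
m(Ag) = 2.605 × 10.49 = 27.33 g
n(Ag) = 27.33 / 107.87 = 0.2534 mol; n(e⁻) = 0.2534 mol
Q = 0.2534 × 96485 = 24450 C
t = 24450 / 12.0 = 2038 s = 34.0 min

34.0 min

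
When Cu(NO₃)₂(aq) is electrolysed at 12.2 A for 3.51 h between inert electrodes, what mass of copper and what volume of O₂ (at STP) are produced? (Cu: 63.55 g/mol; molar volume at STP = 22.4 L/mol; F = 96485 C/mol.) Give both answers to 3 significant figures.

50.8 g Cu; 8.95 L O₂

Q = 12.2 × 12636 = 1.542×10^5 C; n(e⁻) = 1.542×10^5 / 96485 = 1.598 mol
Cathode: Cu²⁺ + 2e⁻ → Cu → n(Cu) = 1.598/2 = 0.7990 mol → 50.8 g
Anode: 2H₂O → O₂ + 4H⁺ + 4e⁻ → n(O₂) = 1.598/4 = 0.3995 mol → 8.95 L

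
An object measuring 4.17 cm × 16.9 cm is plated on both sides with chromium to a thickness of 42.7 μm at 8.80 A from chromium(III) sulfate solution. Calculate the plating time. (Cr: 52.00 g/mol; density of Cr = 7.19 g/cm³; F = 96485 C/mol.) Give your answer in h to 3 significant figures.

0.760 h

Plated area = 2 × 4.17 × 16.9 = 140.9 cm²
Volume = 140.9 × 42.7×10⁻⁴ cm = 0.6016 cm³
m(Cr) = 0.6016 × 7.19 = 4.326 g
n(Cr) = 4.326 / 52.00 = 0.08319 mol; n(e⁻) = 3 × 0.08319 = 0.2496 mol
Q = 0.2496 × 96485 = 24080 C
t = 24080 / 8.80 = 2736 s = 0.760 h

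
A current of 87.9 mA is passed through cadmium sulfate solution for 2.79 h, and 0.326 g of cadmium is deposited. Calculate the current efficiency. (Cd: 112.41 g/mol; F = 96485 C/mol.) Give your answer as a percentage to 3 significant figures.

63.4%

Q = 0.0879 × 10044 = 882.9 C
n(e⁻) = 882.9 / 96485 = 0.009151 mol
Cd²⁺ + 2e⁻ → Cd, so theoretical n(Cd) = 0.004576 mol → 0.5144 g
Efficiency = 0.326 / 0.5144 = 0.6337 = 63.4%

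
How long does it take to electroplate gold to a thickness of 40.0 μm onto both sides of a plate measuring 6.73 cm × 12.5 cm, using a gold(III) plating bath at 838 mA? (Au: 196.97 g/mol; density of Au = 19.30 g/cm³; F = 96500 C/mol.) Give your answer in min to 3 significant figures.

Plated area = 2 × 6.73 × 12.5 = 168.3 cm²
Volume = 168.3 × 40.0×10⁻⁴ cm = 0.6732 cm³
m(Au) = 0.6732 × 19.30 = 12.99 g
n(Au) = 12.99 / 196.97 = 0.06595 mol; n(e⁻) = 3 × 0.06595 = 0.1979 mol
Q = 0.1979 × 96500 = 19100 C
t = 19100 / 0.838 = 22790 s = 380 min

380 min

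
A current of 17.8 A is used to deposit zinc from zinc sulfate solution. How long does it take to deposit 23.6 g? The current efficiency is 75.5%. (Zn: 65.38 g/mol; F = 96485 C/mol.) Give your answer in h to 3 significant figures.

1.44 h

n(Zn) = 23.6 / 65.38 = 0.3610 mol
Zn²⁺ + 2e⁻ → Zn, so n(e⁻) = 2 × 0.3610 = 0.7220 mol
Q = 0.7220 × 96485 / 0.755 = 92270 C
t = Q / I = 92270 / 17.8 = 5184 s = 1.44 h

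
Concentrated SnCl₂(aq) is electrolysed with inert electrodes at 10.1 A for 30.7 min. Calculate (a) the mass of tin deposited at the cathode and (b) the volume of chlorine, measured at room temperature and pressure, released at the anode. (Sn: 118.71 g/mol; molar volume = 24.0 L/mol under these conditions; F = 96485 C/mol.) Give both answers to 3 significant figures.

Q = 10.1 × 1842 = 18600 C; n(e⁻) = 18600 / 96485 = 0.1928 mol
Cathode: Sn²⁺ + 2e⁻ → Sn → n(Sn) = 0.1928/2 = 0.09640 mol → 11.4 g
Anode: 2Cl⁻ → Cl₂ + 2e⁻ → n(Cl₂) = 0.1928/2 = 0.09640 mol → 2.31 L

11.4 g Sn; 2.31 L Cl₂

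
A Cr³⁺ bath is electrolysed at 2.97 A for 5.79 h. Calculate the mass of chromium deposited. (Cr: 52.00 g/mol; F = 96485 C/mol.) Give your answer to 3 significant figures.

11.1 g

Q = It = 2.97 × 20844 = 61910 C
n(e⁻) = Q/F = 61910/96485 = 0.6417 mol
Cr³⁺ + 3e⁻ → Cr, so n(Cr) = 0.6417 / 3 = 0.2139 mol
m = 0.2139 × 52.00 = 11.1 g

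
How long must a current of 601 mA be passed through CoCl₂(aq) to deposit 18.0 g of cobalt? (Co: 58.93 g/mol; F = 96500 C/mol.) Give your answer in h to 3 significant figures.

27.2 h

n(Co) = 18.0 / 58.93 = 0.3054 mol
Co²⁺ + 2e⁻ → Co, so n(e⁻) = 2 × 0.3054 = 0.6108 mol
Q = 0.6108 × 96500 = 58940 C
t = Q / I = 58940 / 0.601 = 98070 s = 27.2 h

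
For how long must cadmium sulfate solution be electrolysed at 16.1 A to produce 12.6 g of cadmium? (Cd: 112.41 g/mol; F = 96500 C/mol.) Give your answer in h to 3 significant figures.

0.373 h

n(Cd) = 12.6 / 112.41 = 0.1121 mol
Cd²⁺ + 2e⁻ → Cd, so n(e⁻) = 2 × 0.1121 = 0.2242 mol
Q = 0.2242 × 96500 = 21640 C
t = Q / I = 21640 / 16.1 = 1344 s = 0.373 h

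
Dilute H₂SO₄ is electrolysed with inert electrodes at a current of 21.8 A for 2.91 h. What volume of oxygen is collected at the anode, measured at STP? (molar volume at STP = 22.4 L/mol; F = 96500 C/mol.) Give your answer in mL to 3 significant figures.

13300 mL

Q = It = 21.8 × 10476 = 2.284×10^5 C
Moles of electrons = 2.284×10^5 / 96500 = 2.367 mol
2H₂O → O₂ + 4H⁺ + 4e⁻, so n(O₂) = 2.367 / 4 = 0.5918 mol
V = 0.5918 × 22.4 = 13.26 L
= 13300 mL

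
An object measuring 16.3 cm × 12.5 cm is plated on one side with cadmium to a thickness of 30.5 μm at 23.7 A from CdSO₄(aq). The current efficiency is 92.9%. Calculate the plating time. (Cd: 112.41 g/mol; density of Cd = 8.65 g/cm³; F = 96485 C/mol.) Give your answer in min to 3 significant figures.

6.99 min

Plated area = 16.3 × 12.5 = 203.8 cm²
Volume = 203.8 × 30.5×10⁻⁴ cm = 0.6216 cm³
m(Cd) = 0.6216 × 8.65 = 5.377 g
n(Cd) = 5.377 / 112.41 = 0.04783 mol; n(e⁻) = 2 × 0.04783 = 0.09566 mol
Q = 0.09566 × 96485 / 0.929 = 9935 C
t = 9935 / 23.7 = 419.2 s = 6.99 min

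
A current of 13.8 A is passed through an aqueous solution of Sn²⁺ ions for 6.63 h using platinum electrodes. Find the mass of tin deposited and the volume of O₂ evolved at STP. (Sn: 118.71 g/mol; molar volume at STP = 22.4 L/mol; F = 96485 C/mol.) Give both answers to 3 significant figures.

Q = 13.8 × 23868 = 3.294×10^5 C; n(e⁻) = 3.294×10^5 / 96485 = 3.414 mol
Cathode: Sn²⁺ + 2e⁻ → Sn → n(Sn) = 3.414/2 = 1.707 mol → 203 g
Anode: 2H₂O → O₂ + 4H⁺ + 4e⁻ → n(O₂) = 3.414/4 = 0.8535 mol → 19.1 L

203 g Sn; 19.1 L O₂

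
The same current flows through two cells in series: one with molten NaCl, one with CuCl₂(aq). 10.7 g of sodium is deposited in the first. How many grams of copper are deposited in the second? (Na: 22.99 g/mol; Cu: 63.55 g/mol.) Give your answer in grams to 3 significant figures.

14.8 g

n(Na) = 10.7 / 22.99 = 0.4654 mol
Na⁺ + e⁻ → Na, so n(e⁻) = 0.4654 mol
In series, the same 0.4654 mol of electrons flows through the second cell.
Cu²⁺ + 2e⁻ → Cu, so n(Cu) = 0.4654 / 2 = 0.2327 mol
m(Cu) = 0.2327 × 63.55 = 14.8 g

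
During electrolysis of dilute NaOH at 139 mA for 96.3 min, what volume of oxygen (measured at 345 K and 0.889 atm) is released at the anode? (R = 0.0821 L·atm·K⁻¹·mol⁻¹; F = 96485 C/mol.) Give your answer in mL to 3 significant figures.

66.3 mL

Charge passed = 0.139 × 5778 = 803.1 C
n(e⁻) = Q/F = 803.1/96485 = 0.008324 mol
2H₂O → O₂ + 4H⁺ + 4e⁻, so n(O₂) = 0.008324 / 4 = 0.002081 mol
V = nRT/P = 0.002081 × 0.0821 × 345 / 0.889 = 0.06630 L
= 66.3 mL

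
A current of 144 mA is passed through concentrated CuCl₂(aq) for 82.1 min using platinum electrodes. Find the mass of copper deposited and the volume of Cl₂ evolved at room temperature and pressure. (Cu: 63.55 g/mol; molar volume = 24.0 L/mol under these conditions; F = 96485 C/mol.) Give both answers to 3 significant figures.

Q = 0.144 × 4926 = 709.3 C; n(e⁻) = 709.3 / 96485 = 0.007351 mol
Cathode: Cu²⁺ + 2e⁻ → Cu → n(Cu) = 0.007351/2 = 0.003676 mol → 0.234 g
Anode: 2Cl⁻ → Cl₂ + 2e⁻ → n(Cl₂) = 0.007351/2 = 0.003676 mol → 0.0882 L

0.234 g Cu; 0.0882 L Cl₂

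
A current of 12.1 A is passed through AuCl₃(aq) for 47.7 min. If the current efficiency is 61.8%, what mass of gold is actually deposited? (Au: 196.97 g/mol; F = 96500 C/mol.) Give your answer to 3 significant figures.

Q = 12.1 × 2862 = 34630 C
n(e⁻) = 34630 / 96500 = 0.3589 mol
Au³⁺ + 3e⁻ → Au, so theoretical m(Au) = 0.1196 × 196.97 = 23.56 g
Actual mass = 61.8% × 23.56 = 14.6 g

14.6 g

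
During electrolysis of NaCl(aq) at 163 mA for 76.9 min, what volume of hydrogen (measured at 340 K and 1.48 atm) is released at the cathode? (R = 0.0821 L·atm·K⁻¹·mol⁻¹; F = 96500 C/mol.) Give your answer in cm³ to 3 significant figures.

Charge passed = 0.163 × 4614 = 752.1 C
Moles of electrons = 752.1 / 96500 = 0.007794 mol
2H⁺ + 2e⁻ → H₂, so n(H₂) = 0.007794 / 2 = 0.003897 mol
V = nRT/P = 0.003897 × 0.0821 × 340 / 1.48 = 0.07350 L
= 73.5 cm³

73.5 cm³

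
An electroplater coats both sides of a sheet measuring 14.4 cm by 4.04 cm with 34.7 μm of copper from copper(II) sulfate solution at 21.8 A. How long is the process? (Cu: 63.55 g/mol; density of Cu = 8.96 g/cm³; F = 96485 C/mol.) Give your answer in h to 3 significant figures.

0.140 h

Plated area = 2 × 14.4 × 4.04 = 116.4 cm²
Volume = 116.4 × 34.7×10⁻⁴ cm = 0.4039 cm³
m(Cu) = 0.4039 × 8.96 = 3.619 g
n(Cu) = 3.619 / 63.55 = 0.05695 mol; n(e⁻) = 2 × 0.05695 = 0.1139 mol
Q = 0.1139 × 96485 = 10990 C
t = 10990 / 21.8 = 504.1 s = 0.140 h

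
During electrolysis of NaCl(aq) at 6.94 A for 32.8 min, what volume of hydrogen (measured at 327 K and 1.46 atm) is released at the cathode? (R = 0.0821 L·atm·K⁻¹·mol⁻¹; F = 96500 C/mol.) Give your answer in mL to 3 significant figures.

1300 mL

Q = It = 6.94 × 1968 = 13660 C
Moles of electrons = 13660 / 96500 = 0.1416 mol
2H⁺ + 2e⁻ → H₂, so n(H₂) = 0.1416 / 2 = 0.07080 mol
V = nRT/P = 0.07080 × 0.0821 × 327 / 1.46 = 1.302 L
= 1300 mL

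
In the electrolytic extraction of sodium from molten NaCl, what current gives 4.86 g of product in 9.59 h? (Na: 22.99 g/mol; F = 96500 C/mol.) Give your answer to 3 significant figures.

n(Na) = 4.86 / 22.99 = 0.2114 mol
Na⁺ + e⁻ → Na, so n(e⁻) = 0.2114 mol
Q = 0.2114 × 96500 = 20400 C
I = Q / t = 20400 / 34524 s = 0.591 A

0.591 A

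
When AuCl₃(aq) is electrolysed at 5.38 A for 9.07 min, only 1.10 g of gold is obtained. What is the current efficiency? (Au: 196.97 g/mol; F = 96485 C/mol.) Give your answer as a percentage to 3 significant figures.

55.2%

Q = 5.38 × 544.2 = 2928 C
n(e⁻) = 2928 / 96485 = 0.03035 mol
Au³⁺ + 3e⁻ → Au, so theoretical n(Au) = 0.01012 mol → 1.993 g
Efficiency = 1.10 / 1.993 = 0.5519 = 55.2%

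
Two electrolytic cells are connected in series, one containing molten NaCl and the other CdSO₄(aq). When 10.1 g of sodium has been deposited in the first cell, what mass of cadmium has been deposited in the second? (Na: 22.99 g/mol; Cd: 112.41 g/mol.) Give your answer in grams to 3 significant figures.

24.7 g

n(Na) = 10.1 / 22.99 = 0.4393 mol
Na⁺ + e⁻ → Na, so n(e⁻) = 0.4393 mol
Since the cells are in series, n(e⁻) in the Cd cell is also 0.4393 mol.
Cd²⁺ + 2e⁻ → Cd, so n(Cd) = 0.4393 / 2 = 0.2197 mol
m(Cd) = 0.2197 × 112.41 = 24.7 g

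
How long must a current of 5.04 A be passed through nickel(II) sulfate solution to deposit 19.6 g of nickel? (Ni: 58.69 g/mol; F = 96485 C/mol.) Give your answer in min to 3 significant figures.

n(Ni) = 19.6 / 58.69 = 0.3340 mol
Ni²⁺ + 2e⁻ → Ni, so n(e⁻) = 2 × 0.3340 = 0.6680 mol
Q = 0.6680 × 96485 = 64450 C
t = Q / I = 64450 / 5.04 = 12790 s = 213 min

213 min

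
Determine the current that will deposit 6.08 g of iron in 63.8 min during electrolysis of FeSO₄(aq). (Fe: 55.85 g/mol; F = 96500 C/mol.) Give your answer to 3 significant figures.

n(Fe) = 6.08 / 55.85 = 0.1089 mol
Fe²⁺ + 2e⁻ → Fe, so n(e⁻) = 2 × 0.1089 = 0.2178 mol
Q = 0.2178 × 96500 = 21020 C
I = Q / t = 21020 / 3828 s = 5.49 A

5.49 A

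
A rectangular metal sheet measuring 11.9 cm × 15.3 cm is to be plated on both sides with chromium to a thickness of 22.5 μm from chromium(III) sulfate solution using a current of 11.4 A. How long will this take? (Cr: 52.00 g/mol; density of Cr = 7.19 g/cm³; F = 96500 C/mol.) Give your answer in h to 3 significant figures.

Plated area = 2 × 11.9 × 15.3 = 364.1 cm²
Volume = 364.1 × 22.5×10⁻⁴ cm = 0.8192 cm³
m(Cr) = 0.8192 × 7.19 = 5.890 g
n(Cr) = 5.890 / 52.00 = 0.1133 mol; n(e⁻) = 3 × 0.1133 = 0.3399 mol
Q = 0.3399 × 96500 = 32800 C
t = 32800 / 11.4 = 2877 s = 0.799 h

0.799 h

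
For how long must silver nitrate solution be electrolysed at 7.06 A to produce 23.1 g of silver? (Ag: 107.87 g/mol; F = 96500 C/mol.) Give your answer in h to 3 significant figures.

n(Ag) = 23.1 / 107.87 = 0.2141 mol
Ag⁺ + e⁻ → Ag, so n(e⁻) = 0.2141 mol
Q = 0.2141 × 96500 = 20660 C
t = Q / I = 20660 / 7.06 = 2926 s = 0.813 h

0.813 h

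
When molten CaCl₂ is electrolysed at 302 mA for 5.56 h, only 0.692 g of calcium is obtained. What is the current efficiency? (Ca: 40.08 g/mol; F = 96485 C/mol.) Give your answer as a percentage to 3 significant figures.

Q = 0.302 × 20016 = 6045 C
n(e⁻) = 6045 / 96485 = 0.06265 mol
Ca²⁺ + 2e⁻ → Ca, so theoretical n(Ca) = 0.03133 mol → 1.256 g
Efficiency = 0.692 / 1.256 = 0.5510 = 55.1%

55.1%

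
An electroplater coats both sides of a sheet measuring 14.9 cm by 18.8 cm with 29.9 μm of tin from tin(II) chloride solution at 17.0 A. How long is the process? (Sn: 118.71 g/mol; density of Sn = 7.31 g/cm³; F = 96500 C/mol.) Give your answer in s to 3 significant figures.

Plated area = 2 × 14.9 × 18.8 = 560.2 cm²
Volume = 560.2 × 29.9×10⁻⁴ cm = 1.675 cm³
m(Sn) = 1.675 × 7.31 = 12.24 g
n(Sn) = 12.24 / 118.71 = 0.1031 mol; n(e⁻) = 2 × 0.1031 = 0.2062 mol
Q = 0.2062 × 96500 = 19900 C
t = 19900 / 17.0 = 1171 s

1170 s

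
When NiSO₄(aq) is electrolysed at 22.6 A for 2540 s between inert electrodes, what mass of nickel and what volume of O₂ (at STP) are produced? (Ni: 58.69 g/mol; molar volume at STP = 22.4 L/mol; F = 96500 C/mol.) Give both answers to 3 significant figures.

17.5 g Ni; 3.33 L O₂

Q = 22.6 × 2540 = 57400 C; n(e⁻) = 57400 / 96500 = 0.5948 mol
Cathode: Ni²⁺ + 2e⁻ → Ni → n(Ni) = 0.5948/2 = 0.2974 mol → 17.5 g
Anode: 2H₂O → O₂ + 4H⁺ + 4e⁻ → n(O₂) = 0.5948/4 = 0.1487 mol → 3.33 L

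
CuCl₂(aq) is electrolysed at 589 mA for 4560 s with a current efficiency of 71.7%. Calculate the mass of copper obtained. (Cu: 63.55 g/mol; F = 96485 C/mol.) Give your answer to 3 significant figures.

0.634 g

Q = 0.589 × 4560 = 2686 C
n(e⁻) = 2686 / 96485 = 0.02784 mol
Cu²⁺ + 2e⁻ → Cu, so theoretical m(Cu) = 0.01392 × 63.55 = 0.8846 g
Actual mass = 71.7% × 0.8846 = 0.634 g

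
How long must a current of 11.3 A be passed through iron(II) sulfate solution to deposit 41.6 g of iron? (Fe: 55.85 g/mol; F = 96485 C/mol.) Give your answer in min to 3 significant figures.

n(Fe) = 41.6 / 55.85 = 0.7449 mol
Fe²⁺ + 2e⁻ → Fe, so n(e⁻) = 2 × 0.7449 = 1.490 mol
Q = 1.490 × 96485 = 1.438×10^5 C
t = Q / I = 1.438×10^5 / 11.3 = 12730 s = 212 min

212 min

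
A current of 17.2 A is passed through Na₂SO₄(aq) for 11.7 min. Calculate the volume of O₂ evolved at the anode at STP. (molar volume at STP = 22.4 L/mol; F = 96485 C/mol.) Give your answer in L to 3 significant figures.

0.701 L

Q = It = 17.2 × 702 = 12070 C
n(e⁻) = Q/F = 12070/96485 = 0.1251 mol
2H₂O → O₂ + 4H⁺ + 4e⁻, so n(O₂) = 0.1251 / 4 = 0.03128 mol
V = 0.03128 × 22.4 = 0.7007 L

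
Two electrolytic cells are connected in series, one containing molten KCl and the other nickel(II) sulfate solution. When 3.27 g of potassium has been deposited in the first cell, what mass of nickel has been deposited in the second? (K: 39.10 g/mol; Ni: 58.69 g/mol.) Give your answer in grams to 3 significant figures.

n(K) = 3.27 / 39.10 = 0.08363 mol
K⁺ + e⁻ → K, so n(e⁻) = 0.08363 mol
Since the cells are in series, n(e⁻) in the Ni cell is also 0.08363 mol.
Ni²⁺ + 2e⁻ → Ni, so n(Ni) = 0.08363 / 2 = 0.04182 mol
m(Ni) = 0.04182 × 58.69 = 2.45 g

2.45 g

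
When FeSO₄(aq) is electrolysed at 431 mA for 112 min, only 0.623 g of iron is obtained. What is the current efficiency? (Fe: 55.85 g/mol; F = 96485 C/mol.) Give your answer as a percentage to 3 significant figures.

Q = 0.431 × 6720 = 2896 C
n(e⁻) = 2896 / 96485 = 0.03002 mol
Fe²⁺ + 2e⁻ → Fe, so theoretical n(Fe) = 0.01501 mol → 0.8383 g
Efficiency = 0.623 / 0.8383 = 0.7432 = 74.3%

74.3%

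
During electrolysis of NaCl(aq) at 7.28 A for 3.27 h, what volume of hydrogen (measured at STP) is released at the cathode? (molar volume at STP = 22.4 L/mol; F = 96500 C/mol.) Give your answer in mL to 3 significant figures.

9950 mL

Charge passed = 7.28 × 11772 = 85700 C
n(e⁻) = Q/F = 85700/96500 = 0.8881 mol
2H⁺ + 2e⁻ → H₂, so n(H₂) = 0.8881 / 2 = 0.4441 mol
V = 0.4441 × 22.4 = 9.948 L
= 9950 mL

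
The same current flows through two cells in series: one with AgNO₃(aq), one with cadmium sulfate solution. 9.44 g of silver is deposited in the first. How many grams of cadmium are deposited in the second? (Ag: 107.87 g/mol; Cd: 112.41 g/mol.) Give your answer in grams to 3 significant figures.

n(Ag) = 9.44 / 107.87 = 0.08751 mol
Ag⁺ + e⁻ → Ag, so n(e⁻) = 0.08751 mol
Same current for the same time ⇒ same n(e⁻) = 0.08751 mol in both cells.
Cd²⁺ + 2e⁻ → Cd, so n(Cd) = 0.08751 / 2 = 0.04376 mol
m(Cd) = 0.04376 × 112.41 = 4.92 g

4.92 g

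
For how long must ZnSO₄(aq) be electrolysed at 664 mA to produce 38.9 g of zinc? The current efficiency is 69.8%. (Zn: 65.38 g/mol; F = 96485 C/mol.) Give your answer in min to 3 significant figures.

n(Zn) = 38.9 / 65.38 = 0.5950 mol
Zn²⁺ + 2e⁻ → Zn, so n(e⁻) = 2 × 0.5950 = 1.190 mol
Q = 1.190 × 96485 / 0.698 = 1.645×10^5 C
t = Q / I = 1.645×10^5 / 0.664 = 2.477×10^5 s = 4130 min

4130 min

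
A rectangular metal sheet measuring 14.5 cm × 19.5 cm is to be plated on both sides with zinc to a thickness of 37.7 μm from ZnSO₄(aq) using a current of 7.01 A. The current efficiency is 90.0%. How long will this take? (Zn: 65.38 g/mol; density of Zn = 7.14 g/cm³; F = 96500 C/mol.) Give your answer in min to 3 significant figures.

119 min

Plated area = 2 × 14.5 × 19.5 = 565.5 cm²
Volume = 565.5 × 37.7×10⁻⁴ cm = 2.132 cm³
m(Zn) = 2.132 × 7.14 = 15.22 g
n(Zn) = 15.22 / 65.38 = 0.2328 mol; n(e⁻) = 2 × 0.2328 = 0.4656 mol
Q = 0.4656 × 96500 / 0.900 = 49920 C
t = 49920 / 7.01 = 7121 s = 119 min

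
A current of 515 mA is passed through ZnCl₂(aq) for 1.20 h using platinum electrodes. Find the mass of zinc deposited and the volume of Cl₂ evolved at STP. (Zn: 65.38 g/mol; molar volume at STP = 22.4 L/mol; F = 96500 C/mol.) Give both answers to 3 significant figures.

Q = 0.515 × 4320 = 2225 C; n(e⁻) = 2225 / 96500 = 0.02306 mol
Cathode: Zn²⁺ + 2e⁻ → Zn → n(Zn) = 0.02306/2 = 0.01153 mol → 0.754 g
Anode: 2Cl⁻ → Cl₂ + 2e⁻ → n(Cl₂) = 0.02306/2 = 0.01153 mol → 0.258 L

0.754 g Zn; 0.258 L Cl₂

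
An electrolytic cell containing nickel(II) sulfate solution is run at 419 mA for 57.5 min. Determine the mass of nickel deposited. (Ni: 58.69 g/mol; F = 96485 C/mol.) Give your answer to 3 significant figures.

0.440 g

Q = 0.419 A × 3450 s = 1446 C
n(e⁻) = Q/F = 1446/96485 = 0.01499 mol
Ni²⁺ + 2e⁻ → Ni, so n(Ni) = 0.01499 / 2 = 0.007495 mol
m = 0.007495 × 58.69 = 0.440 g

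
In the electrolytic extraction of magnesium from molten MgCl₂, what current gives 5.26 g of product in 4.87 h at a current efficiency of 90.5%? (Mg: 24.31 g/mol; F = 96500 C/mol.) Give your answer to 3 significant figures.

n(Mg) = 5.26 / 24.31 = 0.2164 mol
Mg²⁺ + 2e⁻ → Mg, so n(e⁻) = 2 × 0.2164 = 0.4328 mol
Q = 0.4328 × 96500 / 0.905 = 46150 C
I = Q / t = 46150 / 17532 s = 2.63 A

2.63 A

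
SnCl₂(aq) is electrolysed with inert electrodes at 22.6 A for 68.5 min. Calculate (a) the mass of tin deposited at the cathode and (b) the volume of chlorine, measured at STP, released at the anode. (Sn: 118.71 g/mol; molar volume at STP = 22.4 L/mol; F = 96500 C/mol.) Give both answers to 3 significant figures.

57.1 g Sn; 10.8 L Cl₂

Q = 22.6 × 4110 = 92890 C; n(e⁻) = 92890 / 96500 = 0.9626 mol
Cathode: Sn²⁺ + 2e⁻ → Sn → n(Sn) = 0.9626/2 = 0.4813 mol → 57.1 g
Anode: 2Cl⁻ → Cl₂ + 2e⁻ → n(Cl₂) = 0.9626/2 = 0.4813 mol → 10.8 L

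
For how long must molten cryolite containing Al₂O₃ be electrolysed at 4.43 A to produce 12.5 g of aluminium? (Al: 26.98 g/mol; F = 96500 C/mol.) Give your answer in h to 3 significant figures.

n(Al) = 12.5 / 26.98 = 0.4633 mol
Al³⁺ + 3e⁻ → Al, so n(e⁻) = 3 × 0.4633 = 1.390 mol
Q = 1.390 × 96500 = 1.341×10^5 C
t = Q / I = 1.341×10^5 / 4.43 = 30270 s = 8.41 h

8.41 h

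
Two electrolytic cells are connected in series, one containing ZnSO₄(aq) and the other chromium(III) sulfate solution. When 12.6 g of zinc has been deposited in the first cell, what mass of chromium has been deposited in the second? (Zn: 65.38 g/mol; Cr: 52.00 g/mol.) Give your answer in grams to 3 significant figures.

6.68 g

n(Zn) = 12.6 / 65.38 = 0.1927 mol
Zn²⁺ + 2e⁻ → Zn, so n(e⁻) = 2 × 0.1927 = 0.3854 mol
In series, the same 0.3854 mol of electrons flows through the second cell.
Cr³⁺ + 3e⁻ → Cr, so n(Cr) = 0.3854 / 3 = 0.1285 mol
m(Cr) = 0.1285 × 52.00 = 6.68 g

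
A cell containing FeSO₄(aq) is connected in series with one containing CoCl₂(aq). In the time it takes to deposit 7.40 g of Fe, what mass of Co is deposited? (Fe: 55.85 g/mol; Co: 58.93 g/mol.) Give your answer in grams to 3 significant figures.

n(Fe) = 7.40 / 55.85 = 0.1325 mol
Fe²⁺ + 2e⁻ → Fe, so n(e⁻) = 2 × 0.1325 = 0.2650 mol
In series, the same 0.2650 mol of electrons flows through the second cell.
Co²⁺ + 2e⁻ → Co, so n(Co) = 0.2650 / 2 = 0.1325 mol
m(Co) = 0.1325 × 58.93 = 7.81 g

7.81 g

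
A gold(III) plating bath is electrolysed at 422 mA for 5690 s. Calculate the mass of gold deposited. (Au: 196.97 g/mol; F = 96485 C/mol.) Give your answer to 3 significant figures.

Charge passed = 0.422 × 5690 = 2401 C
n(e⁻) = 2401 / 96485 = 0.02488 mol
Au³⁺ + 3e⁻ → Au, so n(Au) = 0.02488 / 3 = 0.008293 mol
m = 0.008293 × 196.97 = 1.63 g

1.63 g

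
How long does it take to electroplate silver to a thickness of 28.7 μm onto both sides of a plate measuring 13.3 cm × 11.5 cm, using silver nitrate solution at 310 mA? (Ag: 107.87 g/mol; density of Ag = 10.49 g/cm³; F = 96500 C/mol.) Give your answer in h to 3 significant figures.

7.38 h

Plated area = 2 × 13.3 × 11.5 = 305.9 cm²
Volume = 305.9 × 28.7×10⁻⁴ cm = 0.8779 cm³
m(Ag) = 0.8779 × 10.49 = 9.209 g
n(Ag) = 9.209 / 107.87 = 0.08537 mol; n(e⁻) = 0.08537 mol
Q = 0.08537 × 96500 = 8238 C
t = 8238 / 0.310 = 26570 s = 7.38 h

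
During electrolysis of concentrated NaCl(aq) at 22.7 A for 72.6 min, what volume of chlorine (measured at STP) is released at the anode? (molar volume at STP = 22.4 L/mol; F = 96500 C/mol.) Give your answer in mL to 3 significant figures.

Charge passed = 22.7 × 4356 = 98880 C
n(e⁻) = Q/F = 98880/96500 = 1.025 mol
2Cl⁻ → Cl₂ + 2e⁻, so n(Cl₂) = 1.025 / 2 = 0.5125 mol
V = 0.5125 × 22.4 = 11.48 L
= 11500 mL

11500 mL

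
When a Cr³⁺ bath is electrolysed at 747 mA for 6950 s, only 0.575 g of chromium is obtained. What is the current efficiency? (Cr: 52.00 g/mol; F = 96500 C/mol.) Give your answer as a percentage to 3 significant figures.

61.7%

Q = 0.747 × 6950 = 5192 C
n(e⁻) = 5192 / 96500 = 0.05380 mol
Cr³⁺ + 3e⁻ → Cr, so theoretical n(Cr) = 0.01793 mol → 0.9324 g
Efficiency = 0.575 / 0.9324 = 0.6167 = 61.7%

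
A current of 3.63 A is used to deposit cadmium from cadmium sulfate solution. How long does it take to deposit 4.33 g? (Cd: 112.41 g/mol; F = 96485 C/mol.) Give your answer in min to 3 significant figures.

n(Cd) = 4.33 / 112.41 = 0.03852 mol
Cd²⁺ + 2e⁻ → Cd, so n(e⁻) = 2 × 0.03852 = 0.07704 mol
Q = 0.07704 × 96485 = 7433 C
t = Q / I = 7433 / 3.63 = 2048 s = 34.1 min

34.1 min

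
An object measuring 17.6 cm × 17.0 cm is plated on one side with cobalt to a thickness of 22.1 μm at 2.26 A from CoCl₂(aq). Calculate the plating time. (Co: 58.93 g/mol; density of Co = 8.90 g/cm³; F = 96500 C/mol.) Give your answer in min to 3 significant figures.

Plated area = 17.6 × 17.0 = 299.2 cm²
Volume = 299.2 × 22.1×10⁻⁴ cm = 0.6612 cm³
m(Co) = 0.6612 × 8.90 = 5.885 g
n(Co) = 5.885 / 58.93 = 0.09986 mol; n(e⁻) = 2 × 0.09986 = 0.1997 mol
Q = 0.1997 × 96500 = 19270 C
t = 19270 / 2.26 = 8527 s = 142 min

142 min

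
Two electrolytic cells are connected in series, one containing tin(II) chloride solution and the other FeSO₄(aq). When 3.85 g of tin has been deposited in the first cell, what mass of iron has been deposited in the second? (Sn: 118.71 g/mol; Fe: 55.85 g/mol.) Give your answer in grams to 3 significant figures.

1.81 g

n(Sn) = 3.85 / 118.71 = 0.03243 mol
Sn²⁺ + 2e⁻ → Sn, so n(e⁻) = 2 × 0.03243 = 0.06486 mol
In series, the same 0.06486 mol of electrons flows through the second cell.
Fe²⁺ + 2e⁻ → Fe, so n(Fe) = 0.06486 / 2 = 0.03243 mol
m(Fe) = 0.03243 × 55.85 = 1.81 g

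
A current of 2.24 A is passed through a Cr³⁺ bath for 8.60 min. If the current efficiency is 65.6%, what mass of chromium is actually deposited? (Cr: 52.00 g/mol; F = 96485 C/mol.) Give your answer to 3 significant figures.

0.136 g

Q = 2.24 × 516 = 1156 C
n(e⁻) = 1156 / 96485 = 0.01198 mol
Cr³⁺ + 3e⁻ → Cr, so theoretical m(Cr) = 0.003993 × 52.00 = 0.2076 g
Actual mass = 65.6% × 0.2076 = 0.136 g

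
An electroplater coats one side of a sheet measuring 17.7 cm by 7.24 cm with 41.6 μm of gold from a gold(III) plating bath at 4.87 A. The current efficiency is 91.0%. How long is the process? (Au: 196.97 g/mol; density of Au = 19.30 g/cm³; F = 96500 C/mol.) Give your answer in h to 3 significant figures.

0.948 h

Plated area = 17.7 × 7.24 = 128.1 cm²
Volume = 128.1 × 41.6×10⁻⁴ cm = 0.5329 cm³
m(Au) = 0.5329 × 19.30 = 10.28 g
n(Au) = 10.28 / 196.97 = 0.05219 mol; n(e⁻) = 3 × 0.05219 = 0.1566 mol
Q = 0.1566 × 96500 / 0.910 = 16610 C
t = 16610 / 4.87 = 3411 s = 0.948 h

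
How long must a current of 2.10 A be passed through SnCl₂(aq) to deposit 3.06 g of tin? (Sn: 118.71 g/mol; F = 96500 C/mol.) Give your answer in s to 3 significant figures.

n(Sn) = 3.06 / 118.71 = 0.02578 mol
Sn²⁺ + 2e⁻ → Sn, so n(e⁻) = 2 × 0.02578 = 0.05156 mol
Q = 0.05156 × 96500 = 4976 C
t = Q / I = 4976 / 2.10 = 2370 s

2370 s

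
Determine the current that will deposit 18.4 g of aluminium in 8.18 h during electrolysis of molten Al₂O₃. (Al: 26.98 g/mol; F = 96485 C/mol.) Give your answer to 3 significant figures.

6.70 A

n(Al) = 18.4 / 26.98 = 0.6820 mol
Al³⁺ + 3e⁻ → Al, so n(e⁻) = 3 × 0.6820 = 2.046 mol
Q = 2.046 × 96485 = 1.974×10^5 C
I = Q / t = 1.974×10^5 / 29448 s = 6.70 A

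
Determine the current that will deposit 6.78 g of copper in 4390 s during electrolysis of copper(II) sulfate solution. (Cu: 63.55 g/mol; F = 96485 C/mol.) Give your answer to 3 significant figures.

n(Cu) = 6.78 / 63.55 = 0.1067 mol
Cu²⁺ + 2e⁻ → Cu, so n(e⁻) = 2 × 0.1067 = 0.2134 mol
Q = 0.2134 × 96485 = 20590 C
I = Q / t = 20590 / 4390 s = 4.69 A

4.69 A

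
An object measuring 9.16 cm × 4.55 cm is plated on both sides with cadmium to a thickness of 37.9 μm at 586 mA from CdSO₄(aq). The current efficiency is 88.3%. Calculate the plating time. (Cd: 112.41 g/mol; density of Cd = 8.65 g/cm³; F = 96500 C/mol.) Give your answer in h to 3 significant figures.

Plated area = 2 × 9.16 × 4.55 = 83.36 cm²
Volume = 83.36 × 37.9×10⁻⁴ cm = 0.3159 cm³
m(Cd) = 0.3159 × 8.65 = 2.733 g
n(Cd) = 2.733 / 112.41 = 0.02431 mol; n(e⁻) = 2 × 0.02431 = 0.04862 mol
Q = 0.04862 × 96500 / 0.883 = 5314 C
t = 5314 / 0.586 = 9068 s = 2.52 h

2.52 h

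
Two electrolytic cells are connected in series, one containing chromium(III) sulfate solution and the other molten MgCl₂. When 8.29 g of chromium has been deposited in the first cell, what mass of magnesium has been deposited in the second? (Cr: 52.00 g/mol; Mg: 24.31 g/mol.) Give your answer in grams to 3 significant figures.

n(Cr) = 8.29 / 52.00 = 0.1594 mol
Cr³⁺ + 3e⁻ → Cr, so n(e⁻) = 3 × 0.1594 = 0.4782 mol
Same current for the same time ⇒ same n(e⁻) = 0.4782 mol in both cells.
Mg²⁺ + 2e⁻ → Mg, so n(Mg) = 0.4782 / 2 = 0.2391 mol
m(Mg) = 0.2391 × 24.31 = 5.81 g

5.81 g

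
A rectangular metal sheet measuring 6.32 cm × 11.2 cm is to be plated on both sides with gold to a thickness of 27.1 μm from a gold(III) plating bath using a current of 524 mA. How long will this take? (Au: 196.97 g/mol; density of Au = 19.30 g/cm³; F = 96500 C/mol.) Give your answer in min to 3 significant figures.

Plated area = 2 × 6.32 × 11.2 = 141.6 cm²
Volume = 141.6 × 27.1×10⁻⁴ cm = 0.3837 cm³
m(Au) = 0.3837 × 19.30 = 7.405 g
n(Au) = 7.405 / 196.97 = 0.03759 mol; n(e⁻) = 3 × 0.03759 = 0.1128 mol
Q = 0.1128 × 96500 = 10890 C
t = 10890 / 0.524 = 20780 s = 346 min

346 min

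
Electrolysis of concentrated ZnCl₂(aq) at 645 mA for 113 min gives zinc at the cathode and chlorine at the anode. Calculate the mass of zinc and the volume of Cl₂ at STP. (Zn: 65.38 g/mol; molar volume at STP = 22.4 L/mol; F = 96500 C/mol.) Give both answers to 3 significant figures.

1.48 g Zn; 0.508 L Cl₂

Q = 0.645 × 6780 = 4373 C; n(e⁻) = 4373 / 96500 = 0.04532 mol
Cathode: Zn²⁺ + 2e⁻ → Zn → n(Zn) = 0.04532/2 = 0.02266 mol → 1.48 g
Anode: 2Cl⁻ → Cl₂ + 2e⁻ → n(Cl₂) = 0.04532/2 = 0.02266 mol → 0.508 L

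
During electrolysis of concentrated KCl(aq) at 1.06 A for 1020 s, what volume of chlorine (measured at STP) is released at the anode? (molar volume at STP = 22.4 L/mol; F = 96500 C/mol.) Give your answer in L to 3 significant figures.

0.125 L

Q = 1.06 A × 1020 s = 1081 C
n(e⁻) = 1081 / 96500 = 0.01120 mol
2Cl⁻ → Cl₂ + 2e⁻, so n(Cl₂) = 0.01120 / 2 = 0.005600 mol
V = 0.005600 × 22.4 = 0.1254 L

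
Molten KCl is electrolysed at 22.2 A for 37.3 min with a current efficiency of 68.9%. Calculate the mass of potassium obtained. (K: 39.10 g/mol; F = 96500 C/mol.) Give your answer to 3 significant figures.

Q = 22.2 × 2238 = 49680 C
n(e⁻) = 49680 / 96500 = 0.5148 mol
K⁺ + e⁻ → K, so theoretical m(K) = 0.5148 × 39.10 = 20.13 g
Actual mass = 68.9% × 20.13 = 13.9 g

13.9 g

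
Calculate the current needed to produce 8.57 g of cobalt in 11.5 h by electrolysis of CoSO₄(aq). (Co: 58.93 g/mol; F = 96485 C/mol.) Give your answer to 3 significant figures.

n(Co) = 8.57 / 58.93 = 0.1454 mol
Co²⁺ + 2e⁻ → Co, so n(e⁻) = 2 × 0.1454 = 0.2908 mol
Q = 0.2908 × 96485 = 28060 C
I = Q / t = 28060 / 41400 s = 0.678 A

0.678 A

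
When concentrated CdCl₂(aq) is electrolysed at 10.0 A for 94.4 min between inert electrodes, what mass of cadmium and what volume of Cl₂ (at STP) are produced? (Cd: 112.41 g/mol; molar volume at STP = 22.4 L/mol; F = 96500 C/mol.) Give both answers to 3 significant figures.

Q = 10.0 × 5664 = 56640 C; n(e⁻) = 56640 / 96500 = 0.5869 mol
Cathode: Cd²⁺ + 2e⁻ → Cd → n(Cd) = 0.5869/2 = 0.2935 mol → 33.0 g
Anode: 2Cl⁻ → Cl₂ + 2e⁻ → n(Cl₂) = 0.5869/2 = 0.2935 mol → 6.57 L

33.0 g Cd; 6.57 L Cl₂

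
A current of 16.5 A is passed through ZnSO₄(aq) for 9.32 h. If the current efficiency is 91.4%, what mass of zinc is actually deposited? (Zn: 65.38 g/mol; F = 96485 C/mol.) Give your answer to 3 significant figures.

Q = 16.5 × 33552 = 5.536×10^5 C
n(e⁻) = 5.536×10^5 / 96485 = 5.738 mol
Zn²⁺ + 2e⁻ → Zn, so theoretical m(Zn) = 2.869 × 65.38 = 187.6 g
Actual mass = 91.4% × 187.6 = 171 g

171 g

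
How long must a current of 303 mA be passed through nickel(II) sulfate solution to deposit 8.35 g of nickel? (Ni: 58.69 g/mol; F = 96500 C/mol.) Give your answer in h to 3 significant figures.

n(Ni) = 8.35 / 58.69 = 0.1423 mol
Ni²⁺ + 2e⁻ → Ni, so n(e⁻) = 2 × 0.1423 = 0.2846 mol
Q = 0.2846 × 96500 = 27460 C
t = Q / I = 27460 / 0.303 = 90630 s = 25.2 h

25.2 h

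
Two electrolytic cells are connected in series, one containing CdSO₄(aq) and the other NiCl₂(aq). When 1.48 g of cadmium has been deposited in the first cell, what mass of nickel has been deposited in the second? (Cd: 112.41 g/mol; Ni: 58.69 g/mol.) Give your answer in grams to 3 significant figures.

n(Cd) = 1.48 / 112.41 = 0.01317 mol
Cd²⁺ + 2e⁻ → Cd, so n(e⁻) = 2 × 0.01317 = 0.02634 mol
Same current for the same time ⇒ same n(e⁻) = 0.02634 mol in both cells.
Ni²⁺ + 2e⁻ → Ni, so n(Ni) = 0.02634 / 2 = 0.01317 mol
m(Ni) = 0.01317 × 58.69 = 0.773 g

0.773 g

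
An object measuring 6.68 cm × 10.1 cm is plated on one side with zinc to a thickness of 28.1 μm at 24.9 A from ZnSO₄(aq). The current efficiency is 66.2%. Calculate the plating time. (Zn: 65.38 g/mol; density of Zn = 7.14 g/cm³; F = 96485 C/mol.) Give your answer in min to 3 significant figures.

Plated area = 6.68 × 10.1 = 67.47 cm²
Volume = 67.47 × 28.1×10⁻⁴ cm = 0.1896 cm³
m(Zn) = 0.1896 × 7.14 = 1.354 g
n(Zn) = 1.354 / 65.38 = 0.02071 mol; n(e⁻) = 2 × 0.02071 = 0.04142 mol
Q = 0.04142 × 96485 / 0.662 = 6037 C
t = 6037 / 24.9 = 242.4 s = 4.04 min

4.04 min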